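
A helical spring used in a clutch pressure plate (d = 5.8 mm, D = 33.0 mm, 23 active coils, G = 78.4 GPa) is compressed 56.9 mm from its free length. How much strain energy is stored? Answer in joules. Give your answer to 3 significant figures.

21.7 J

k = Gd⁴/(8D³N_a) = (78.4×10³)(5.8⁴)/(8·33.0³·23) = 13.417 N/mm
U = ½kδ² = 0.5 × 13.417 × 56.9² = 21720 N·mm = 21.72 J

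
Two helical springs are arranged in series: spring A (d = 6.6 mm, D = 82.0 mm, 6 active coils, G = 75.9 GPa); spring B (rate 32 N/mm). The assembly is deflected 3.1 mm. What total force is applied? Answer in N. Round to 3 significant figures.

14.4 N

k_A = Gd⁴/(8D³N_a) = (75.9×10³)(6.6⁴)/(8·82.0³·6) = 5.4417 N/mm
Series: 1/k_eq = 1/5.4417 + 1/32 = 0.21502; k_eq = 4.6508 N/mm
F = k_eq·δ = 4.6508·3.1 = 14.418 N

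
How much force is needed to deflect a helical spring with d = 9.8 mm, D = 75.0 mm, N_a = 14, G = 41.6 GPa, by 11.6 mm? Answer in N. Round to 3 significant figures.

k = Gd⁴/(8D³N_a) = (41.6×10³)(9.8⁴)/(8·75.0³·14) = 8.1207 N/mm
F = k·δ = 8.1207 × 11.6 = 94.201 N

94.2 N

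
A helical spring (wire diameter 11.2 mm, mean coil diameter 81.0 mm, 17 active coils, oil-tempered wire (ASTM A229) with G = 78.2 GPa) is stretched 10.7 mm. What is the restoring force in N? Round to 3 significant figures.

k = Gd⁴/(8D³N_a) = (78.2×10³)(11.2⁴)/(8·81.0³·17) = 17.025 N/mm
F = k·δ = 17.025 × 10.7 = 182.17 N

182 N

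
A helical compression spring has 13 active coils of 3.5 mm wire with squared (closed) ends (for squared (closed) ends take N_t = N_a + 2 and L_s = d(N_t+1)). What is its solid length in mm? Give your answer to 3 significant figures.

squared (closed) ends: N_t = N_a + 2 = 13 + 2 = 15
L_s = d·(N_t+1) = 3.5 × 16 = 56 mm

56.0 mm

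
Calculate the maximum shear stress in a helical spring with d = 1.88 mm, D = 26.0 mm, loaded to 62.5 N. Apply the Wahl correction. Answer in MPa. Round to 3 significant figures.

687 MPa

Spring index C = D/d = 26.0/1.88 = 13.8298
K_W = (4C−1)/(4C−4) + 0.615/C = 54.319/51.319 + 0.0445 = 1.1029
τ₀ = 8FD/(πd³) = 8·62.5·26.0/(π·1.88³) = 13000/20.875 = 622.76 MPa
τ_max = K·τ₀ = 1.1029 × 622.76 = 686.86 MPa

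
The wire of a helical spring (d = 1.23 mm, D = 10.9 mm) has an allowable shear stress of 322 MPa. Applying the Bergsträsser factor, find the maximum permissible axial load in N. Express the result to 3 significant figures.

C = D/d = 10.9/1.23 = 8.8618
K_B = (4C+2)/(4C−3) = 37.447/32.447 = 1.1541
τ_max = K·8FD/(πd³) → F_max = τ_allow·πd³/(8DK)
F_max = 322·π·1.23³/(8·10.9·1.1541) = 1882.4/100.64 = 18.705 N

18.7 N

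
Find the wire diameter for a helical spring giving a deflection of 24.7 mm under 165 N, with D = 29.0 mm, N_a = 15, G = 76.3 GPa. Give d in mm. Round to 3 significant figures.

Required rate k = F/δ = 165/24.7 = 6.6802 N/mm
d = (8D³N_a·k / G)^(1/4) = (8·29.0³·15·6.6802 / (76.3×10³))^0.25
  = (256.23)^0.25 = 4.0009 mm

4.00 mm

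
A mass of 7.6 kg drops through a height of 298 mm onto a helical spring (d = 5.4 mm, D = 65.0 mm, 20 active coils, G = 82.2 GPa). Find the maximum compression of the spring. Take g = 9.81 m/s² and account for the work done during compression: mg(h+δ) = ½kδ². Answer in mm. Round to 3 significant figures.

k = Gd⁴/(8D³N_a) = (82.2×10³)(5.4⁴)/(8·65.0³·20) = 1.5907 N/mm
W = mg = 7.6 × 9.81 = 74.556 N
½kδ² − Wδ − Wh = 0 → δ = (W + √(W² + 2kWh))/k
δ = (74.556 + √(5558.6 + 70683.1))/1.5907 = (74.556 + 276.12)/1.5907 = 220.45 mm

220 mm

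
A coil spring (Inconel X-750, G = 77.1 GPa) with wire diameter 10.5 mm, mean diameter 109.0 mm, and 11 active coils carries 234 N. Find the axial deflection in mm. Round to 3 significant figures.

k = Gd⁴/(8D³N_a) = (77.1×10³)(10.5⁴)/(8·109.0³·11) = 8.2234 N/mm
δ = F/k = 234 / 8.2234 = 28.456 mm

28.5 mm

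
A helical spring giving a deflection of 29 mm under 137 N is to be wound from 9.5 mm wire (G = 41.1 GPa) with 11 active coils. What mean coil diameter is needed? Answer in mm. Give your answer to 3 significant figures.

Required rate k = F/δ = 137/29 = 4.7241 N/mm
D = (Gd⁴/(8N_a·k))^(1/3) = (41.1×10³·9.5⁴/(8·11·4.7241))^(1/3)
  = (805250)^(1/3) = 93.0344 mm

93.0 mm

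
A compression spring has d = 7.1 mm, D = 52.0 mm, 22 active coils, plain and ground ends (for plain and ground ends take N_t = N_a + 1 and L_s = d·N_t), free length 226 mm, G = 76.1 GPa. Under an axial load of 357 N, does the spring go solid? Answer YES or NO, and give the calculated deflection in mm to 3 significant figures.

k = Gd⁴/(8D³N_a) = (76.1×10³)(7.1⁴)/(8·52.0³·22) = 7.8144 N/mm
N_t = 23; L_s = 7.1·23 = 163.3 mm; δ_solid = L₀ − L_s = 226 − 163.3 = 62.7 mm
δ = F/k = 357/7.8144 = 45.685 mm
δ < δ_solid → spring does not go solid

NO, δ = 45.7 mm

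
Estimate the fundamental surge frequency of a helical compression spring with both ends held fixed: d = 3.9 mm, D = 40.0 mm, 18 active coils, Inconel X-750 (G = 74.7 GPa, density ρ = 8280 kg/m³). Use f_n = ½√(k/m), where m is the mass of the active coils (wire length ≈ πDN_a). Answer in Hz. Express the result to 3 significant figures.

k = Gd⁴/(8D³N_a) = (74.7×10³)(3.9⁴)/(8·40.0³·18) = 1.8752 N/mm = 1875.2 N/m
Wire length L = πDN_a = π·40.0·18 = 2261.9 mm
m = ρ·(πd²/4)·L = 8280 × 11.946×10⁻⁶ m² × 2.2619 m = 0.22373 kg
f_n = ½√(k/m) = 0.5·√(1875.2/0.22373) = 0.5·√(8381.2) = 45.774 Hz

45.8 Hz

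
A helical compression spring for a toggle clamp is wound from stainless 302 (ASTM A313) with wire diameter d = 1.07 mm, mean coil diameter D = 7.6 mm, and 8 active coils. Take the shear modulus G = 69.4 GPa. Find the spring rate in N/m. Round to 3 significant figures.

k = Gd⁴/(8D³N_a) = (69.4×10³ × 1.07⁴) / (8 × 7.6³ × 8)
  = 90969.2 / 28094.5 = 3.238 N/mm = 3238 N/m

3240 N/m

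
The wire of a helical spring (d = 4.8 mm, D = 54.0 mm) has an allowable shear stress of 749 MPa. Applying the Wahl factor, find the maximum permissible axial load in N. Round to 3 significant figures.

C = D/d = 54.0/4.8 = 11.2500
K_W = (4C−1)/(4C−4) + 0.615/C = 44.000/41.000 + 0.0547 = 1.1278
τ_max = K·8FD/(πd³) → F_max = τ_allow·πd³/(8DK)
F_max = 749·π·4.8³/(8·54.0·1.1278) = 2.6023e+05/487.23 = 534.1 N

534 N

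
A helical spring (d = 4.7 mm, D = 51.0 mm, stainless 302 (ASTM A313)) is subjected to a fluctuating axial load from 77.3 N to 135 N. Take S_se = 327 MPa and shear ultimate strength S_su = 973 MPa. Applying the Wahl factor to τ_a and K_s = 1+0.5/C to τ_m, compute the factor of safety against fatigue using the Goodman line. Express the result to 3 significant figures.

3.73

C = D/d = 51.0/4.7 = 10.8511; K_W = (4C−1)/(4C−4)+0.615/C = 1.1328; K_s = 1+0.5/C = 1.0461
F_a = (F_max−F_min)/2 = 28.85 N; F_m = (F_max+F_min)/2 = 106.15 N
τ_a = K_W·8F_aD/(πd³) = 1.1328 × 36.088 = 40.881 MPa
τ_m = K_s·8F_mD/(πd³) = 1.0461 × 132.78 = 138.9 MPa
Goodman: 1/n_f = τ_a/S_se + τ_m/S_su = 40.881/327 + 138.9/973 = 0.12502 + 0.14275 = 0.26777
n_f = 1/0.26777 = 3.735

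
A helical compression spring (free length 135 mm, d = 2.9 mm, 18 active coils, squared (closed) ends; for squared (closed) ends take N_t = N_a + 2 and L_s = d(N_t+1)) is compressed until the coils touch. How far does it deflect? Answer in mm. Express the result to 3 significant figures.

74.1 mm

N_t = 20; L_s = 2.9·21 = 60.9 mm
δ_solid = L₀ − L_s = 135 − 60.9 = 74.1 mm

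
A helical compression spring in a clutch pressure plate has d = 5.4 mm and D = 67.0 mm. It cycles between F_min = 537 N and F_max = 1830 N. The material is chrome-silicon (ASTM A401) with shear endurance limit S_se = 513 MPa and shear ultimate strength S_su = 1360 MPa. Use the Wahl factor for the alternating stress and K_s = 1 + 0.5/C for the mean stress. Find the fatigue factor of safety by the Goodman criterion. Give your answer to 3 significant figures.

0.399

C = D/d = 67.0/5.4 = 12.4074; K_W = (4C−1)/(4C−4)+0.615/C = 1.1153; K_s = 1+0.5/C = 1.0403
F_a = (F_max−F_min)/2 = 646.5 N; F_m = (F_max+F_min)/2 = 1183.5 N
τ_a = K_W·8F_aD/(πd³) = 1.1153 × 700.49 = 781.27 MPa
τ_m = K_s·8F_mD/(πd³) = 1.0403 × 1282.3 = 1334 MPa
Goodman: 1/n_f = τ_a/S_se + τ_m/S_su = 781.27/513 + 1334/1360 = 1.52294 + 0.98089 = 2.5038
n_f = 1/2.5038 = 0.3994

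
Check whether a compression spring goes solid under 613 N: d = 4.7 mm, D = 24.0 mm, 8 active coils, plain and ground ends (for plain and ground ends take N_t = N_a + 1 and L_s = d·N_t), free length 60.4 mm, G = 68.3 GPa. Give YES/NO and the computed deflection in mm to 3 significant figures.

NO, δ = 16.3 mm

k = Gd⁴/(8D³N_a) = (68.3×10³)(4.7⁴)/(8·24.0³·8) = 37.67 N/mm
N_t = 9; L_s = 4.7·9 = 42.3 mm; δ_solid = L₀ − L_s = 60.4 − 42.3 = 18.1 mm
δ = F/k = 613/37.67 = 16.273 mm
δ < δ_solid → spring does not go solid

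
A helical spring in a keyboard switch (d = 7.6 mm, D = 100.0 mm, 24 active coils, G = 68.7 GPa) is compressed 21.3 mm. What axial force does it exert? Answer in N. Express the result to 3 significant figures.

25.4 N

k = Gd⁴/(8D³N_a) = (68.7×10³)(7.6⁴)/(8·100.0³·24) = 1.1937 N/mm
F = k·δ = 1.1937 × 21.3 = 25.427 N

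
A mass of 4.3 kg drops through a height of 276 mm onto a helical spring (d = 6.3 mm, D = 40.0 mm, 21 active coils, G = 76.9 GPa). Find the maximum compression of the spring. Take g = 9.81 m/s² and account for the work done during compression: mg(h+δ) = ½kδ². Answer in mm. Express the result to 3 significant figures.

49.4 mm

k = Gd⁴/(8D³N_a) = (76.9×10³)(6.3⁴)/(8·40.0³·21) = 11.267 N/mm
W = mg = 4.3 × 9.81 = 42.183 N
½kδ² − Wδ − Wh = 0 → δ = (W + √(W² + 2kWh))/k
δ = (42.183 + √(1779.4 + 262347))/11.267 = (42.183 + 513.93)/11.267 = 49.359 mm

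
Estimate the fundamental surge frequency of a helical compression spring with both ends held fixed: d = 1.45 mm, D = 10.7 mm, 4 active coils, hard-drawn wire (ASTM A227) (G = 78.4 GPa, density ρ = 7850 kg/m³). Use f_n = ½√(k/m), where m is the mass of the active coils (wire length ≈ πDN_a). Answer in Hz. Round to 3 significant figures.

1130 Hz

k = Gd⁴/(8D³N_a) = (78.4×10³)(1.45⁴)/(8·10.7³·4) = 8.8407 N/mm = 8840.7 N/m
Wire length L = πDN_a = π·10.7·4 = 134.46 mm
m = ρ·(πd²/4)·L = 7850 × 1.6513×10⁻⁶ m² × 0.13446 m = 0.001743 kg
f_n = ½√(k/m) = 0.5·√(8840.7/0.001743) = 0.5·√(5.0722e+06) = 1126.1 Hz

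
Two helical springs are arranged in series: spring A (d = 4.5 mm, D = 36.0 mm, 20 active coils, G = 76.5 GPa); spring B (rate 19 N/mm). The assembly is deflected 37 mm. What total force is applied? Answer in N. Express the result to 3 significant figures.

127 N

k_A = Gd⁴/(8D³N_a) = (76.5×10³)(4.5⁴)/(8·36.0³·20) = 4.2023 N/mm
Series: 1/k_eq = 1/4.2023 + 1/19 = 0.2906; k_eq = 3.4412 N/mm
F = k_eq·δ = 3.4412·37 = 127.32 N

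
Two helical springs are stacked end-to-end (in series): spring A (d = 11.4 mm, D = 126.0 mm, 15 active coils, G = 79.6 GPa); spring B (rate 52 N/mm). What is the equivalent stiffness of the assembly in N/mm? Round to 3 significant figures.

5.06 N/mm

k_A = Gd⁴/(8D³N_a) = (79.6×10³)(11.4⁴)/(8·126.0³·15) = 5.6007 N/mm
Series: 1/k_eq = 1/5.6007 + 1/52 = 0.19778; k_eq = 5.0561 N/mm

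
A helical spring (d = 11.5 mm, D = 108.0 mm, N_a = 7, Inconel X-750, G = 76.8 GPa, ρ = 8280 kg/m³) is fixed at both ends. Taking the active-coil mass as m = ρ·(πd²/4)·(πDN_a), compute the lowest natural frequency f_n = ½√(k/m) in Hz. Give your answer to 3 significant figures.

48.3 Hz

k = Gd⁴/(8D³N_a) = (76.8×10³)(11.5⁴)/(8·108.0³·7) = 19.041 N/mm = 19041 N/m
Wire length L = πDN_a = π·108.0·7 = 2375 mm
m = ρ·(πd²/4)·L = 8280 × 103.87×10⁻⁶ m² × 2.375 m = 2.0426 kg
f_n = ½√(k/m) = 0.5·√(19041/2.0426) = 0.5·√(9321.9) = 48.275 Hz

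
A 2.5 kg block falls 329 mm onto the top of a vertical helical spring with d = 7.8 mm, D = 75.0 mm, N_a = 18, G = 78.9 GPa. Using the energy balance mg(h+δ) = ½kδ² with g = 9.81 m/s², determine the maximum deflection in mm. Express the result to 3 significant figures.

k = Gd⁴/(8D³N_a) = (78.9×10³)(7.8⁴)/(8·75.0³·18) = 4.8074 N/mm
W = mg = 2.5 × 9.81 = 24.525 N
½kδ² − Wδ − Wh = 0 → δ = (W + √(W² + 2kWh))/k
δ = (24.525 + √(601.48 + 77579))/4.8074 = (24.525 + 279.61)/4.8074 = 63.264 mm

63.3 mm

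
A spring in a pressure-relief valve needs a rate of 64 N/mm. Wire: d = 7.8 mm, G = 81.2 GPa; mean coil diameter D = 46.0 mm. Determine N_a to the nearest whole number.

N_a = Gd⁴/(8D³k) = (81.2×10³ × 7.8⁴)/(8 × 46.0³ × 64)
    = 3.00562e+08 / 4.9836e+07 = 6.031 → 6 coils

6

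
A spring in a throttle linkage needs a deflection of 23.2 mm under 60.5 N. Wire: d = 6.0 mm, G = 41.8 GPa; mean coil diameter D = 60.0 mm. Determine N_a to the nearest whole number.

12

Required rate k = F/δ = 60.5/23.2 = 2.6078 N/mm
N_a = Gd⁴/(8D³k) = (41.8×10³ × 6.0⁴)/(8 × 60.0³ × 2.6078)
    = 5.41728e+07 / 4.50621e+06 = 12.02 → 12 coils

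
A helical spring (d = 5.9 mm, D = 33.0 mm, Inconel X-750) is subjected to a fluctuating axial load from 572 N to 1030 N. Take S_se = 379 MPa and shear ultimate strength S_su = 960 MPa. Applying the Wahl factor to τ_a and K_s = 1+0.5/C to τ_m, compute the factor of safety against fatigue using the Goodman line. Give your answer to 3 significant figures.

1.46

C = D/d = 33.0/5.9 = 5.5932; K_W = (4C−1)/(4C−4)+0.615/C = 1.2732; K_s = 1+0.5/C = 1.0894
F_a = (F_max−F_min)/2 = 229 N; F_m = (F_max+F_min)/2 = 801 N
τ_a = K_W·8F_aD/(πd³) = 1.2732 × 93.699 = 119.3 MPa
τ_m = K_s·8F_mD/(πd³) = 1.0894 × 327.74 = 357.04 MPa
Goodman: 1/n_f = τ_a/S_se + τ_m/S_su = 119.3/379 + 357.04/960 = 0.31478 + 0.37192 = 0.68669
n_f = 1/0.68669 = 1.456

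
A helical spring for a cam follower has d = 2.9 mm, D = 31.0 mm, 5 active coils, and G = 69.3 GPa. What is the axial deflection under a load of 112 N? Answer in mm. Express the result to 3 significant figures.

27.2 mm

k = Gd⁴/(8D³N_a) = (69.3×10³)(2.9⁴)/(8·31.0³·5) = 4.1132 N/mm
δ = F/k = 112 / 4.1132 = 27.229 mm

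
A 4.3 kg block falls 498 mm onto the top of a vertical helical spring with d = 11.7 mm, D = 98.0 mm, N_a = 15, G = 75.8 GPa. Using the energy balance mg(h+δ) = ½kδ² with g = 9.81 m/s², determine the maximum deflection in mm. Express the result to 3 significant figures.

61.3 mm

k = Gd⁴/(8D³N_a) = (75.8×10³)(11.7⁴)/(8·98.0³·15) = 12.576 N/mm
W = mg = 4.3 × 9.81 = 42.183 N
½kδ² − Wδ − Wh = 0 → δ = (W + √(W² + 2kWh))/k
δ = (42.183 + √(1779.4 + 528384))/12.576 = (42.183 + 728.12)/12.576 = 61.251 mm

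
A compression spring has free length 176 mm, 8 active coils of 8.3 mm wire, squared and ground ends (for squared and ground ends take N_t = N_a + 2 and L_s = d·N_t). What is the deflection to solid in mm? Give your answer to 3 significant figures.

N_t = 10; L_s = 8.3·10 = 83 mm
δ_solid = L₀ − L_s = 176 − 83 = 93 mm

93.0 mm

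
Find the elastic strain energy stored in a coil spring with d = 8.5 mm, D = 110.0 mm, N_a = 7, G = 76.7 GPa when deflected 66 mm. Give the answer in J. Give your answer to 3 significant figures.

k = Gd⁴/(8D³N_a) = (76.7×10³)(8.5⁴)/(8·110.0³·7) = 5.3716 N/mm
U = ½kδ² = 0.5 × 5.3716 × 66² = 11699 N·mm = 11.699 J

11.7 J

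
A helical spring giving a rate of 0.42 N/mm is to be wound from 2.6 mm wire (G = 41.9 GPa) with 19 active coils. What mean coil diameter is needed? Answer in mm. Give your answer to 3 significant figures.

31.1 mm

D = (Gd⁴/(8N_a·k))^(1/3) = (41.9×10³·2.6⁴/(8·19·0.42))^(1/3)
  = (29992.6)^(1/3) = 31.0698 mm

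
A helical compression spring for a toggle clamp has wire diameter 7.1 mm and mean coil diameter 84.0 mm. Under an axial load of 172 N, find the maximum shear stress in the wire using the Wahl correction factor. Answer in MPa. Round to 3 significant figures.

115 MPa

Spring index C = D/d = 84.0/7.1 = 11.8310
K_W = (4C−1)/(4C−4) + 0.615/C = 46.324/43.324 + 0.0520 = 1.1212
τ₀ = 8FD/(πd³) = 8·172·84.0/(π·7.1³) = 115584/1124.4 = 102.8 MPa
τ_max = K·τ₀ = 1.1212 × 102.8 = 115.26 MPa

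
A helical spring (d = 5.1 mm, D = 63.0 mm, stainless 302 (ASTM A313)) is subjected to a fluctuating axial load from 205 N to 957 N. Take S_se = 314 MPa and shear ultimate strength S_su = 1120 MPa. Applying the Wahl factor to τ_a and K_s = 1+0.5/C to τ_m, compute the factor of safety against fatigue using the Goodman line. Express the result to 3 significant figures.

C = D/d = 63.0/5.1 = 12.3529; K_W = (4C−1)/(4C−4)+0.615/C = 1.1158; K_s = 1+0.5/C = 1.0405
F_a = (F_max−F_min)/2 = 376 N; F_m = (F_max+F_min)/2 = 581 N
τ_a = K_W·8F_aD/(πd³) = 1.1158 × 454.73 = 507.41 MPa
τ_m = K_s·8F_mD/(πd³) = 1.0405 × 702.66 = 731.1 MPa
Goodman: 1/n_f = τ_a/S_se + τ_m/S_su = 507.41/314 + 731.1/1120 = 1.61597 + 0.65277 = 2.2687
n_f = 1/2.2687 = 0.4408

0.441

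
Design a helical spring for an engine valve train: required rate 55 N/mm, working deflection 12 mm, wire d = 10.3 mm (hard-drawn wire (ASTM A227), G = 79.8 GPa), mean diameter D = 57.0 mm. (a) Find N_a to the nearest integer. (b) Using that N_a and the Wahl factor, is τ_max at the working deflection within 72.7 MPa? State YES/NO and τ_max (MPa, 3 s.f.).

N_a = Gd⁴/(8D³k) = (79.8×10³)(10.3⁴)/(8·57.0³·55) = 11.02 → N_a = 11
Actual rate k = Gd⁴/(8D³·11) = 55.112 N/mm
Working load F = kδ = 55.112·12 = 661.34 N
C = 57.0/10.3 = 5.5340; K_W = (4C−1)/(4C−4)+0.615/C = 1.2765
τ_max = K_W·8FD/(πd³) = 1.2765·87.847 = 112.14 MPa
τ_max > 72.7 MPa → exceeds allowable

(a) 11 coils; (b) NO, τ_max = 112 MPa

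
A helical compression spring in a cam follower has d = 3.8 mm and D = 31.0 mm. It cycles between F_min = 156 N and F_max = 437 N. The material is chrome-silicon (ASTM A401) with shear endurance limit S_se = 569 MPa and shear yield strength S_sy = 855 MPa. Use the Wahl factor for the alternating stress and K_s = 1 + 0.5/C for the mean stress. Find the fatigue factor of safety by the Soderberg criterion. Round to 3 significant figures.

1.05

C = D/d = 31.0/3.8 = 8.1579; K_W = (4C−1)/(4C−4)+0.615/C = 1.1802; K_s = 1+0.5/C = 1.0613
F_a = (F_max−F_min)/2 = 140.5 N; F_m = (F_max+F_min)/2 = 296.5 N
τ_a = K_W·8F_aD/(πd³) = 1.1802 × 202.13 = 238.55 MPa
τ_m = K_s·8F_mD/(πd³) = 1.0613 × 426.56 = 452.7 MPa
Soderberg: 1/n_f = τ_a/S_se + τ_m/S_sy = 238.55/569 + 452.7/855 = 0.41924 + 0.52947 = 0.94871
n_f = 1/0.94871 = 1.054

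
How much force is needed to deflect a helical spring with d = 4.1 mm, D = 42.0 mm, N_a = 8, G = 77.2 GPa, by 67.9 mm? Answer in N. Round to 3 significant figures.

312 N

k = Gd⁴/(8D³N_a) = (77.2×10³)(4.1⁴)/(8·42.0³·8) = 4.6007 N/mm
F = k·δ = 4.6007 × 67.9 = 312.39 N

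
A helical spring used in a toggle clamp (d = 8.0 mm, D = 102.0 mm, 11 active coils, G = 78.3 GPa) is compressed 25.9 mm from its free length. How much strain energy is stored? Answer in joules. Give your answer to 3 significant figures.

k = Gd⁴/(8D³N_a) = (78.3×10³)(8.0⁴)/(8·102.0³·11) = 3.4343 N/mm
U = ½kδ² = 0.5 × 3.4343 × 25.9² = 1151.9 N·mm = 1.1519 J

1.15 J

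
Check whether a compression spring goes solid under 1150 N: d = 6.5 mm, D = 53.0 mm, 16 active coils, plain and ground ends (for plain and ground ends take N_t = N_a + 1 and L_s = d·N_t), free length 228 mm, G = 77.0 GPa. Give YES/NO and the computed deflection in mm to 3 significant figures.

YES, δ = 159 mm

k = Gd⁴/(8D³N_a) = (77.0×10³)(6.5⁴)/(8·53.0³·16) = 7.2128 N/mm
N_t = 17; L_s = 6.5·17 = 110.5 mm; δ_solid = L₀ − L_s = 228 − 110.5 = 117.5 mm
δ = F/k = 1150/7.2128 = 159.44 mm
δ ≥ δ_solid → spring goes solid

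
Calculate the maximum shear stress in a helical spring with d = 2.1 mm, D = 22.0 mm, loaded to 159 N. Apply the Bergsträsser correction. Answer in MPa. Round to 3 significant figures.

1090 MPa

Spring index C = D/d = 22.0/2.1 = 10.4762
K_B = (4C+2)/(4C−3) = 43.905/38.905 = 1.1285
τ₀ = 8FD/(πd³) = 8·159·22.0/(π·2.1³) = 27984/29.094 = 961.84 MPa
τ_max = K·τ₀ = 1.1285 × 961.84 = 1085.5 MPa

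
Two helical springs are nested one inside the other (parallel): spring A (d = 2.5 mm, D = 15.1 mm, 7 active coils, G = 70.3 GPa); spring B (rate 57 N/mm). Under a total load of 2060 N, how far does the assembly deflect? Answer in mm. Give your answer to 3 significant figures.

28.9 mm

k_A = Gd⁴/(8D³N_a) = (70.3×10³)(2.5⁴)/(8·15.1³·7) = 14.243 N/mm
Parallel: k_eq = 14.243 + 57 = 71.243 N/mm
δ = F/k_eq = 2060/71.243 = 28.915 mm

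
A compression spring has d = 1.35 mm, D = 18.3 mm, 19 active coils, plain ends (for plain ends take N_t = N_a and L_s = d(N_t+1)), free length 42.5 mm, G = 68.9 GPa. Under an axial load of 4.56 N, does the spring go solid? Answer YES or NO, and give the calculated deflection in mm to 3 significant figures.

YES, δ = 18.6 mm

k = Gd⁴/(8D³N_a) = (68.9×10³)(1.35⁴)/(8·18.3³·19) = 0.24567 N/mm
N_t = 19; L_s = 1.35·20 = 27 mm; δ_solid = L₀ − L_s = 42.5 − 27 = 15.5 mm
δ = F/k = 4.56/0.24567 = 18.561 mm
δ ≥ δ_solid → spring goes solid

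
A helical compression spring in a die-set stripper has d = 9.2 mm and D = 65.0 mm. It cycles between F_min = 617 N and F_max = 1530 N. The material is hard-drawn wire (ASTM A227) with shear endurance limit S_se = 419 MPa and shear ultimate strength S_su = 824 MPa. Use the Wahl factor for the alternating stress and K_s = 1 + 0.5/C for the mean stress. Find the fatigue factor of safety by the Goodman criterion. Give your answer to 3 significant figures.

C = D/d = 65.0/9.2 = 7.0652; K_W = (4C−1)/(4C−4)+0.615/C = 1.2107; K_s = 1+0.5/C = 1.0708
F_a = (F_max−F_min)/2 = 456.5 N; F_m = (F_max+F_min)/2 = 1073.5 N
τ_a = K_W·8F_aD/(πd³) = 1.2107 × 97.036 = 117.48 MPa
τ_m = K_s·8F_mD/(πd³) = 1.0708 × 228.19 = 244.34 MPa
Goodman: 1/n_f = τ_a/S_se + τ_m/S_su = 117.48/419 + 244.34/824 = 0.28038 + 0.29652 = 0.57691
n_f = 1/0.57691 = 1.733

1.73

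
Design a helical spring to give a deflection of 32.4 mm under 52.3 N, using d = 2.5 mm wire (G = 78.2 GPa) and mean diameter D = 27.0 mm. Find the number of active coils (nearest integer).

12

Required rate k = F/δ = 52.3/32.4 = 1.6142 N/mm
N_a = Gd⁴/(8D³k) = (78.2×10³ × 2.5⁴)/(8 × 27.0³ × 1.6142)
    = 3.05469e+06 / 254178 = 12.02 → 12 coils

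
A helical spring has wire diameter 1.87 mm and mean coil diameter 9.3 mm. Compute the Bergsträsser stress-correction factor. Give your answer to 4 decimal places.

1.2960

C = D/d = 9.3/1.87 = 4.9733
K_B = (4C+2)/(4C−3) = 21.893/16.893 = 1.2960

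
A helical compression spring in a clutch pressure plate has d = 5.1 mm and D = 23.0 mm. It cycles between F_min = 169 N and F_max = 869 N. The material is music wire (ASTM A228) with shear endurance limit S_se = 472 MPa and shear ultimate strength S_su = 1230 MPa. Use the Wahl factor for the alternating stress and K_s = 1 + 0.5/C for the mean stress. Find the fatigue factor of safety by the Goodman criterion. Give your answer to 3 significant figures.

C = D/d = 23.0/5.1 = 4.5098; K_W = (4C−1)/(4C−4)+0.615/C = 1.3501; K_s = 1+0.5/C = 1.1109
F_a = (F_max−F_min)/2 = 350 N; F_m = (F_max+F_min)/2 = 519 N
τ_a = K_W·8F_aD/(πd³) = 1.3501 × 154.53 = 208.63 MPa
τ_m = K_s·8F_mD/(πd³) = 1.1109 × 229.15 = 254.56 MPa
Goodman: 1/n_f = τ_a/S_se + τ_m/S_su = 208.63/472 + 254.56/1230 = 0.44201 + 0.20696 = 0.64897
n_f = 1/0.64897 = 1.541

1.54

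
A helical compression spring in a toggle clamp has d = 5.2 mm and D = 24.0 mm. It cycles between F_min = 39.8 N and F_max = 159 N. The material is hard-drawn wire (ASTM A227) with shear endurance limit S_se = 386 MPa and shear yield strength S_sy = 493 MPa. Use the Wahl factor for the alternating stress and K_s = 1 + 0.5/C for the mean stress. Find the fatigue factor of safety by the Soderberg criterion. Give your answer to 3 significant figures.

C = D/d = 24.0/5.2 = 4.6154; K_W = (4C−1)/(4C−4)+0.615/C = 1.3407; K_s = 1+0.5/C = 1.1083
F_a = (F_max−F_min)/2 = 59.6 N; F_m = (F_max+F_min)/2 = 99.4 N
τ_a = K_W·8F_aD/(πd³) = 1.3407 × 25.905 = 34.731 MPa
τ_m = K_s·8F_mD/(πd³) = 1.1083 × 43.204 = 47.885 MPa
Soderberg: 1/n_f = τ_a/S_se + τ_m/S_sy = 34.731/386 + 47.885/493 = 0.08998 + 0.09713 = 0.18711
n_f = 1/0.18711 = 5.345

5.34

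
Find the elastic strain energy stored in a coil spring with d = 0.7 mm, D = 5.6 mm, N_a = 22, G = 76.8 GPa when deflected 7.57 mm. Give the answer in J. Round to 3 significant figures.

k = Gd⁴/(8D³N_a) = (76.8×10³)(0.7⁴)/(8·5.6³·22) = 0.59659 N/mm
U = ½kδ² = 0.5 × 0.59659 × 7.57² = 17.094 N·mm = 0.017094 J

0.0171 J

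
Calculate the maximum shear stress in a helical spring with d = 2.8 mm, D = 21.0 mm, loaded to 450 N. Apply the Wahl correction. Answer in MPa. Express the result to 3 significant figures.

1310 MPa

Spring index C = D/d = 21.0/2.8 = 7.5000
K_W = (4C−1)/(4C−4) + 0.615/C = 29.000/26.000 + 0.0820 = 1.1974
τ₀ = 8FD/(πd³) = 8·450·21.0/(π·2.8³) = 75600/68.964 = 1096.2 MPa
τ_max = K·τ₀ = 1.1974 × 1096.2 = 1312.6 MPa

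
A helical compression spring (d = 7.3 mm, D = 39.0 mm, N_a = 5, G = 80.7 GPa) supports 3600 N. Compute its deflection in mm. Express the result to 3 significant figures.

37.3 mm

k = Gd⁴/(8D³N_a) = (80.7×10³)(7.3⁴)/(8·39.0³·5) = 96.585 N/mm
δ = F/k = 3600 / 96.585 = 37.273 mm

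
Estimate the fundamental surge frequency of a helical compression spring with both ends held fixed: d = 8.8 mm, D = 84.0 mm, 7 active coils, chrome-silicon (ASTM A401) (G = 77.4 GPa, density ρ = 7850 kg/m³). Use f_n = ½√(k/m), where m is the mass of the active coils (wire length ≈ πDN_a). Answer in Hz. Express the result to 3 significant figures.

k = Gd⁴/(8D³N_a) = (77.4×10³)(8.8⁴)/(8·84.0³·7) = 13.984 N/mm = 13984 N/m
Wire length L = πDN_a = π·84.0·7 = 1847.3 mm
m = ρ·(πd²/4)·L = 7850 × 60.821×10⁻⁶ m² × 1.8473 m = 0.88197 kg
f_n = ½√(k/m) = 0.5·√(13984/0.88197) = 0.5·√(15856) = 62.96 Hz

63.0 Hz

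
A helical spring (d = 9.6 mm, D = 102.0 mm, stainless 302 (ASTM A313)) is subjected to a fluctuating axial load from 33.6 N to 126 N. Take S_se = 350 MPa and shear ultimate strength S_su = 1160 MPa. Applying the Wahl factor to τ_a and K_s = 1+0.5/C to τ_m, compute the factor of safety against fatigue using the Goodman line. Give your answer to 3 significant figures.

15.3

C = D/d = 102.0/9.6 = 10.6250; K_W = (4C−1)/(4C−4)+0.615/C = 1.1358; K_s = 1+0.5/C = 1.0471
F_a = (F_max−F_min)/2 = 46.2 N; F_m = (F_max+F_min)/2 = 79.8 N
τ_a = K_W·8F_aD/(πd³) = 1.1358 × 13.563 = 15.405 MPa
τ_m = K_s·8F_mD/(πd³) = 1.0471 × 23.428 = 24.53 MPa
Goodman: 1/n_f = τ_a/S_se + τ_m/S_su = 15.405/350 + 24.53/1160 = 0.04402 + 0.02115 = 0.065162
n_f = 1/0.065162 = 15.35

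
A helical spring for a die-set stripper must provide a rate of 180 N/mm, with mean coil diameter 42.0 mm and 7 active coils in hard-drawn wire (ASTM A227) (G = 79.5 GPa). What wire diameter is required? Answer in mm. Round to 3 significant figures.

d = (8D³N_a·k / G)^(1/4) = (8·42.0³·7·180 / (79.5×10³))^0.25
  = (9393.8)^0.25 = 9.8449 mm

9.84 mm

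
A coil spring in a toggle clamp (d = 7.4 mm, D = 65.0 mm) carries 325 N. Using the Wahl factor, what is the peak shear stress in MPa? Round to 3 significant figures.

Spring index C = D/d = 65.0/7.4 = 8.7838
K_W = (4C−1)/(4C−4) + 0.615/C = 34.135/31.135 + 0.0700 = 1.1664
τ₀ = 8FD/(πd³) = 8·325·65.0/(π·7.4³) = 169000/1273 = 132.75 MPa
τ_max = K·τ₀ = 1.1664 × 132.75 = 154.84 MPa

155 MPa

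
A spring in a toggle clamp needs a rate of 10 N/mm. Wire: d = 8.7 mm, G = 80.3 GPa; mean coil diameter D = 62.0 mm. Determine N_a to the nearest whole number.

N_a = Gd⁴/(8D³k) = (80.3×10³ × 8.7⁴)/(8 × 62.0³ × 10)
    = 4.60037e+08 / 1.90662e+07 = 24.13 → 24 coils

24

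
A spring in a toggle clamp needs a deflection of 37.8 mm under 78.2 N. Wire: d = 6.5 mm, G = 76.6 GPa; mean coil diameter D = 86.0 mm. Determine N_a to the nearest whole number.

Required rate k = F/δ = 78.2/37.8 = 2.0688 N/mm
N_a = Gd⁴/(8D³k) = (76.6×10³ × 6.5⁴)/(8 × 86.0³ × 2.0688)
    = 1.36736e+08 / 1.05269e+07 = 12.99 → 13 coils

13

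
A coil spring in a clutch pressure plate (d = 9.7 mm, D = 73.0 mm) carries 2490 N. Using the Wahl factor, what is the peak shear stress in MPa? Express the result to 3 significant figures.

Spring index C = D/d = 73.0/9.7 = 7.5258
K_W = (4C−1)/(4C−4) + 0.615/C = 29.103/26.103 + 0.0817 = 1.1966
τ₀ = 8FD/(πd³) = 8·2490·73.0/(π·9.7³) = 1.45416e+06/2867.2 = 507.16 MPa
τ_max = K·τ₀ = 1.1966 × 507.16 = 606.9 MPa

607 MPa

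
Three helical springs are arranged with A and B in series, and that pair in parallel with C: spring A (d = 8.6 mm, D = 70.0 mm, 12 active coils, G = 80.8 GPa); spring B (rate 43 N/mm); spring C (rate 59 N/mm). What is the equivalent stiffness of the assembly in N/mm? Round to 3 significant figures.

69.2 N/mm

k_A = Gd⁴/(8D³N_a) = (80.8×10³)(8.6⁴)/(8·70.0³·12) = 13.423 N/mm
Springs A,B series: k_AB = 1/(1/13.423+1/43) = 10.23 N/mm; parallel with C: k_eq = 10.23+59 = 69.23 N/mm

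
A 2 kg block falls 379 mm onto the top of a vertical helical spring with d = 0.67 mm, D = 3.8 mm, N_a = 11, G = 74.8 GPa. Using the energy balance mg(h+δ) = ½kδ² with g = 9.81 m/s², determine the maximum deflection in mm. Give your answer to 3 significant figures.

75.6 mm

k = Gd⁴/(8D³N_a) = (74.8×10³)(0.67⁴)/(8·3.8³·11) = 3.1215 N/mm
W = mg = 2 × 9.81 = 19.62 N
½kδ² − Wδ − Wh = 0 → δ = (W + √(W² + 2kWh))/k
δ = (19.62 + √(384.94 + 46423.3))/3.1215 = (19.62 + 216.35)/3.1215 = 75.595 mm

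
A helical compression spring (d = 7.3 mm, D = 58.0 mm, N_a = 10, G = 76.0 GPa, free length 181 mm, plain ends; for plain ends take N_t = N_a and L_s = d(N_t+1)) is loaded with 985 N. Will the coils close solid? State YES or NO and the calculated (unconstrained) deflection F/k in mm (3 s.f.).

NO, δ = 71.2 mm

k = Gd⁴/(8D³N_a) = (76.0×10³)(7.3⁴)/(8·58.0³·10) = 13.827 N/mm
N_t = 10; L_s = 7.3·11 = 80.3 mm; δ_solid = L₀ − L_s = 181 − 80.3 = 100.7 mm
δ = F/k = 985/13.827 = 71.237 mm
δ < δ_solid → spring does not go solid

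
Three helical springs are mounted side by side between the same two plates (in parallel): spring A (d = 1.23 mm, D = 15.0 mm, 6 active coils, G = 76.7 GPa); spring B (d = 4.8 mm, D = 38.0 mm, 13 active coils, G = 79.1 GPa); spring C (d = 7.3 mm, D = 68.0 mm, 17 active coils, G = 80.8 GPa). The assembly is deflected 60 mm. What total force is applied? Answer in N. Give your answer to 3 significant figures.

k_A = Gd⁴/(8D³N_a) = (76.7×10³)(1.23⁴)/(8·15.0³·6) = 1.0837 N/mm
k_B = Gd⁴/(8D³N_a) = (79.1×10³)(4.8⁴)/(8·38.0³·13) = 7.358 N/mm
k_C = Gd⁴/(8D³N_a) = (80.8×10³)(7.3⁴)/(8·68.0³·17) = 5.3658 N/mm
Parallel: k_eq = 1.0837 + 7.358 + 5.3658 = 13.807 N/mm
F = k_eq·δ = 13.807·60 = 828.45 N

828 N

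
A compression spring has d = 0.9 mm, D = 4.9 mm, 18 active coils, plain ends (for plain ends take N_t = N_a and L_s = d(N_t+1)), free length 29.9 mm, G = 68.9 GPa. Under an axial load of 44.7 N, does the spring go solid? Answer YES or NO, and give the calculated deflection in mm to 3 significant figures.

k = Gd⁴/(8D³N_a) = (68.9×10³)(0.9⁴)/(8·4.9³·18) = 2.6683 N/mm
N_t = 18; L_s = 0.9·19 = 17.1 mm; δ_solid = L₀ − L_s = 29.9 − 17.1 = 12.8 mm
δ = F/k = 44.7/2.6683 = 16.752 mm
δ ≥ δ_solid → spring goes solid

YES, δ = 16.8 mm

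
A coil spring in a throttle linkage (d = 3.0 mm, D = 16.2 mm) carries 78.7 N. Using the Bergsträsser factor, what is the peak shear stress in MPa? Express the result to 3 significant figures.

Spring index C = D/d = 16.2/3.0 = 5.4000
K_B = (4C+2)/(4C−3) = 23.600/18.600 = 1.2688
τ₀ = 8FD/(πd³) = 8·78.7·16.2/(π·3.0³) = 10199.5/84.823 = 120.24 MPa
τ_max = K·τ₀ = 1.2688 × 120.24 = 152.57 MPa

153 MPa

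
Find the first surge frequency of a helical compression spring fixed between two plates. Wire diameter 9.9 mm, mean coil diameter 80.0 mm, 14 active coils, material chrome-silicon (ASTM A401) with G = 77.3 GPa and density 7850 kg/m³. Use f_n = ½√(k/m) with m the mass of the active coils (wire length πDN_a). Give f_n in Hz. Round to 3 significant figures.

k = Gd⁴/(8D³N_a) = (77.3×10³)(9.9⁴)/(8·80.0³·14) = 12.949 N/mm = 12949 N/m
Wire length L = πDN_a = π·80.0·14 = 3518.6 mm
m = ρ·(πd²/4)·L = 7850 × 76.977×10⁻⁶ m² × 3.5186 m = 2.1262 kg
f_n = ½√(k/m) = 0.5·√(12949/2.1262) = 0.5·√(6090.2) = 39.02 Hz

39.0 Hz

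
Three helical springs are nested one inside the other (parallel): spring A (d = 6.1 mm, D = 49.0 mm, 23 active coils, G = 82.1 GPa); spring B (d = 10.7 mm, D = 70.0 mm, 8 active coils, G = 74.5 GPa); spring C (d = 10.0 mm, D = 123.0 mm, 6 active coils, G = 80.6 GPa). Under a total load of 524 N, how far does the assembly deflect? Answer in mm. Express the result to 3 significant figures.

k_A = Gd⁴/(8D³N_a) = (82.1×10³)(6.1⁴)/(8·49.0³·23) = 5.2512 N/mm
k_B = Gd⁴/(8D³N_a) = (74.5×10³)(10.7⁴)/(8·70.0³·8) = 44.485 N/mm
k_C = Gd⁴/(8D³N_a) = (80.6×10³)(10.0⁴)/(8·123.0³·6) = 9.0236 N/mm
Parallel: k_eq = 5.2512 + 44.485 + 9.0236 = 58.76 N/mm
δ = F/k_eq = 524/58.76 = 8.9176 mm

8.92 mm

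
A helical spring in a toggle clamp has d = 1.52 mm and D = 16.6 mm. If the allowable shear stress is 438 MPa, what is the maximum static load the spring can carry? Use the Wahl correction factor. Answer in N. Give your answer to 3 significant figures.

32.1 N

C = D/d = 16.6/1.52 = 10.9211
K_W = (4C−1)/(4C−4) + 0.615/C = 42.684/39.684 + 0.0563 = 1.1319
τ_max = K·8FD/(πd³) → F_max = τ_allow·πd³/(8DK)
F_max = 438·π·1.52³/(8·16.6·1.1319) = 4832.3/150.32 = 32.147 N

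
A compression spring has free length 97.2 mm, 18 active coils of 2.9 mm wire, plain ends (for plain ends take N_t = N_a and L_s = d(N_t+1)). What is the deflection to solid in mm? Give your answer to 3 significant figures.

N_t = 18; L_s = 2.9·19 = 55.1 mm
δ_solid = L₀ − L_s = 97.2 − 55.1 = 42.1 mm

42.1 mm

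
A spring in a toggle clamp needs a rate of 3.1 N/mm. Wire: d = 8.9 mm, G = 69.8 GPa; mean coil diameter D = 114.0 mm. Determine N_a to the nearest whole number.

N_a = Gd⁴/(8D³k) = (69.8×10³ × 8.9⁴)/(8 × 114.0³ × 3.1)
    = 4.37941e+08 / 3.67423e+07 = 11.92 → 12 coils

12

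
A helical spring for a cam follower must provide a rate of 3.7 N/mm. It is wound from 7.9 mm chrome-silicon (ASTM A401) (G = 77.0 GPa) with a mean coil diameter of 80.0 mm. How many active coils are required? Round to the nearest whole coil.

N_a = Gd⁴/(8D³k) = (77.0×10³ × 7.9⁴)/(8 × 80.0³ × 3.7)
    = 2.99916e+08 / 1.51552e+07 = 19.79 → 20 coils

20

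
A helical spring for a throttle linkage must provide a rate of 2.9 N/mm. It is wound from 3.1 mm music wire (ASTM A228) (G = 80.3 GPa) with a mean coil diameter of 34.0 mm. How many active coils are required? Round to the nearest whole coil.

N_a = Gd⁴/(8D³k) = (80.3×10³ × 3.1⁴)/(8 × 34.0³ × 2.9)
    = 7.41587e+06 / 911853 = 8.133 → 8 coils

8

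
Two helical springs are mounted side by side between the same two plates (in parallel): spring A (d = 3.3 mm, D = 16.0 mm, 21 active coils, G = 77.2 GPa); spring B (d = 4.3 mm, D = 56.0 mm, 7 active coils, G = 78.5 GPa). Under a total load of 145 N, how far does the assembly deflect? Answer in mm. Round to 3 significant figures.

9.04 mm

k_A = Gd⁴/(8D³N_a) = (77.2×10³)(3.3⁴)/(8·16.0³·21) = 13.305 N/mm
k_B = Gd⁴/(8D³N_a) = (78.5×10³)(4.3⁴)/(8·56.0³·7) = 2.7289 N/mm
Parallel: k_eq = 13.305 + 2.7289 = 16.034 N/mm
δ = F/k_eq = 145/16.034 = 9.0435 mm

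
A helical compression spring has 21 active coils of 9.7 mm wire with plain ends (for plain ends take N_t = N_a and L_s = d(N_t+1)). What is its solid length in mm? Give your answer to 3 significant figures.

plain ends: N_t = N_a = 21
L_s = d·(N_t+1) = 9.7 × 22 = 213.4 mm

213 mm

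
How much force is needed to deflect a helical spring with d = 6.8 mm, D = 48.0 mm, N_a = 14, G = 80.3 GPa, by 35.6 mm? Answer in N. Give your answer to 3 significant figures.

k = Gd⁴/(8D³N_a) = (80.3×10³)(6.8⁴)/(8·48.0³·14) = 13.861 N/mm
F = k·δ = 13.861 × 35.6 = 493.47 N

493 N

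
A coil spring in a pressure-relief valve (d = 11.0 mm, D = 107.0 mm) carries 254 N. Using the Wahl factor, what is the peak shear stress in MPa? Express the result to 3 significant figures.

59.8 MPa

Spring index C = D/d = 107.0/11.0 = 9.7273
K_W = (4C−1)/(4C−4) + 0.615/C = 37.909/34.909 + 0.0632 = 1.1492
τ₀ = 8FD/(πd³) = 8·254·107.0/(π·11.0³) = 217424/4181.5 = 51.997 MPa
τ_max = K·τ₀ = 1.1492 × 51.997 = 59.753 MPa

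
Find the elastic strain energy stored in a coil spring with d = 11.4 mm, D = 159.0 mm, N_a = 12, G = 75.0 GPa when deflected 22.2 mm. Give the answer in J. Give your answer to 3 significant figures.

0.809 J

k = Gd⁴/(8D³N_a) = (75.0×10³)(11.4⁴)/(8·159.0³·12) = 3.2826 N/mm
U = ½kδ² = 0.5 × 3.2826 × 22.2² = 808.9 N·mm = 0.8089 J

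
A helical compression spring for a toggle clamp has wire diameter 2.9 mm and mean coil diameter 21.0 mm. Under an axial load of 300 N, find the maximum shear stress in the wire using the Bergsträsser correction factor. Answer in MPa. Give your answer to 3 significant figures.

784 MPa

Spring index C = D/d = 21.0/2.9 = 7.2414
K_B = (4C+2)/(4C−3) = 30.966/25.966 = 1.1926
τ₀ = 8FD/(πd³) = 8·300·21.0/(π·2.9³) = 50400/76.62 = 657.79 MPa
τ_max = K·τ₀ = 1.1926 × 657.79 = 784.45 MPa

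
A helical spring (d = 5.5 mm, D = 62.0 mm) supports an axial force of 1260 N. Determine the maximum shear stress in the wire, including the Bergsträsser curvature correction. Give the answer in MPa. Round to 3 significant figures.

Spring index C = D/d = 62.0/5.5 = 11.2727
K_B = (4C+2)/(4C−3) = 47.091/42.091 = 1.1188
τ₀ = 8FD/(πd³) = 8·1260·62.0/(π·5.5³) = 624960/522.68 = 1195.7 MPa
τ_max = K·τ₀ = 1.1188 × 1195.7 = 1337.7 MPa

1340 MPa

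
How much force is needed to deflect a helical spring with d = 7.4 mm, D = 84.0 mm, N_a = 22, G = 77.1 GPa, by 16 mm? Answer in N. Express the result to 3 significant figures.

35.5 N

k = Gd⁴/(8D³N_a) = (77.1×10³)(7.4⁴)/(8·84.0³·22) = 2.2163 N/mm
F = k·δ = 2.2163 × 16 = 35.461 N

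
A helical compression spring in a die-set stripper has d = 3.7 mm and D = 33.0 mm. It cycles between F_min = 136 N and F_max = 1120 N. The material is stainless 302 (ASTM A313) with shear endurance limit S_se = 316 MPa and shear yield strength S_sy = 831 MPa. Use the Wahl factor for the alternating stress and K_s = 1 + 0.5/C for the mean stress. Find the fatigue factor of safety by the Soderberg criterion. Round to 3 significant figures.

0.231

C = D/d = 33.0/3.7 = 8.9189; K_W = (4C−1)/(4C−4)+0.615/C = 1.1637; K_s = 1+0.5/C = 1.0561
F_a = (F_max−F_min)/2 = 492 N; F_m = (F_max+F_min)/2 = 628 N
τ_a = K_W·8F_aD/(πd³) = 1.1637 × 816.23 = 949.82 MPa
τ_m = K_s·8F_mD/(πd³) = 1.0561 × 1041.9 = 1100.3 MPa
Soderberg: 1/n_f = τ_a/S_se + τ_m/S_sy = 949.82/316 + 1100.3/831 = 3.00576 + 1.32403 = 4.3298
n_f = 1/4.3298 = 0.231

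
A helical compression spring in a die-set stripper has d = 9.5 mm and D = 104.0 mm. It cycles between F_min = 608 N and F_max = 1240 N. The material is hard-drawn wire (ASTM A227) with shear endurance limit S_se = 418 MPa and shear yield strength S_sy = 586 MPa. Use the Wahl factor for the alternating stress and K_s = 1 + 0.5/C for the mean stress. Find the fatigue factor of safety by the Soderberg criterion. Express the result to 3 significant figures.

C = D/d = 104.0/9.5 = 10.9474; K_W = (4C−1)/(4C−4)+0.615/C = 1.1316; K_s = 1+0.5/C = 1.0457
F_a = (F_max−F_min)/2 = 316 N; F_m = (F_max+F_min)/2 = 924 N
τ_a = K_W·8F_aD/(πd³) = 1.1316 × 97.609 = 110.45 MPa
τ_m = K_s·8F_mD/(πd³) = 1.0457 × 285.41 = 298.45 MPa
Soderberg: 1/n_f = τ_a/S_se + τ_m/S_sy = 110.45/418 + 298.45/586 = 0.26424 + 0.50930 = 0.77354
n_f = 1/0.77354 = 1.293

1.29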